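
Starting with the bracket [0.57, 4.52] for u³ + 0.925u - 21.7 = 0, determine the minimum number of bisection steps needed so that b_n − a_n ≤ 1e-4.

16

Initial width b − a = 4.52 − 0.57 = 3.950000.
After n steps the width is (b−a)/2^n; need (b−a)/2^n ≤ 1e-4.
So n ≥ log₂(3.950000/1e-4) = log₂(39500.0000) ≈ 15.2696.
Hence n = 16.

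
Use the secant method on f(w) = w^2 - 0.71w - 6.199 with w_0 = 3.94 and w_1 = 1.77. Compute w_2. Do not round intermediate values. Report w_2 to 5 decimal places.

Secant update: w_(k+1) = w_k − f(w_k)·(w_k − w_(k-1))/(f(w_k) − f(w_(k-1))).
f(w_0) = 6.527200, f(w_1) = -4.322800
w_2 = 1.770000 - (-4.322800)·(1.770000 - 3.940000)/(-4.322800 - (6.527200)) = 2.634560; f(w_2) = -1.128631

2.63456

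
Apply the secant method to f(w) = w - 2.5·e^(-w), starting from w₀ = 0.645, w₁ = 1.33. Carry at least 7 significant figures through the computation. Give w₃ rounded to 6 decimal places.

0.956107

f(w_0) = -0.666656, f(w_1) = 0.668807
w_2 = 1.330000 - (0.668807)·(1.330000 - 0.645000)/(0.668807 - (-0.666656)) = 0.986948; f(w_2) = 0.055168
w_3 = 0.986948 - (0.055168)·(0.986948 - 1.330000)/(0.055168 - (0.668807)) = 0.956107; f(w_3) = -0.004858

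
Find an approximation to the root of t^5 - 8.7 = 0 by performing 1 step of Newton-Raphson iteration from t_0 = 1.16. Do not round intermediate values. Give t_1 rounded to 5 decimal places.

1.88899

f'(t) = 5t^4
t_0 = 1.160000: f = -6.599658, f' = 9.053197 → t_1 = 1.160000 - (-6.599658)/(9.053197) = 1.888987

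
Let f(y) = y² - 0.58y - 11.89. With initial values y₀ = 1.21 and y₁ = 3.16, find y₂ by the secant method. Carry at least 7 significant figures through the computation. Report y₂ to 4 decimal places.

f(y_0) = -11.127700, f(y_1) = -3.737200
y_2 = 3.160000 - (-3.737200)·(3.160000 - 1.210000)/(-3.737200 - (-11.127700)) = 4.146069; f(y_2) = 2.895165

4.1461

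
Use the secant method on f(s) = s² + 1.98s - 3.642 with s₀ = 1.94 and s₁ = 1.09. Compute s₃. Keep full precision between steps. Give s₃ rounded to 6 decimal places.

f(s_0) = 3.962800, f(s_1) = -0.295700
s_2 = 1.090000 - (-0.295700)·(1.090000 - 1.940000)/(-0.295700 - (3.962800)) = 1.149022; f(s_2) = -0.046685
s_3 = 1.149022 - (-0.046685)·(1.149022 - 1.090000)/(-0.046685 - (-0.295700)) = 1.160087; f(s_3) = 0.000776

1.160087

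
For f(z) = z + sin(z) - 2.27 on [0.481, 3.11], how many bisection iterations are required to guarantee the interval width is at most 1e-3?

Initial width b − a = 3.11 − 0.481 = 2.629000.
After n steps the width is (b−a)/2^n; need (b−a)/2^n ≤ 1e-3.
So n ≥ log₂(2.629000/1e-3) = log₂(2629.0000) ≈ 11.3603.
Hence n = 12.

12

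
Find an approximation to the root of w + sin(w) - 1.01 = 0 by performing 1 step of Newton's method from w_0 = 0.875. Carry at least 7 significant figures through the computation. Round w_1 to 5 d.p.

0.48954

f'(w) = 1 + cos(w)
w_0 = 0.875000: f = 0.632544, f' = 1.640997 → w_1 = 0.875000 - (0.632544)/(1.640997) = 0.489537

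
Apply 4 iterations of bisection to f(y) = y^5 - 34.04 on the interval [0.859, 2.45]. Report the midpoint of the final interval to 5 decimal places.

2.00253

f(0.859000) = -33.572302, f(2.450000) = 54.233515 (opposite signs)
step 1: m = 1.654500, f(m) = -21.642507 < 0 → root in [1.654500, 2.450000]
step 2: m = 2.052250, f(m) = 2.364186 > 0 → root in [1.654500, 2.052250]
step 3: m = 1.853375, f(m) = -12.171625 < 0 → root in [1.853375, 2.052250]
step 4: m = 1.952812, f(m) = -5.641021 < 0 → root in [1.952812, 2.052250]
Midpoint of [1.952812, 2.052250] = 2.002531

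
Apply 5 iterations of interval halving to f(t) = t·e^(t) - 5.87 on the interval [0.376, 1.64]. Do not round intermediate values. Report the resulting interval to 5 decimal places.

f(0.376000) = -5.322376, f(1.640000) = 2.584478 (opposite signs)
step 1: m = 1.008000, f(m) = -3.107964 < 0 → root in [1.008000, 1.640000]
step 2: m = 1.324000, f(m) = -0.893845 < 0 → root in [1.324000, 1.640000]
step 3: m = 1.482000, f(m) = 0.653379 > 0 → root in [1.324000, 1.482000]
step 4: m = 1.403000, f(m) = -0.163460 < 0 → root in [1.403000, 1.482000]
step 5: m = 1.442500, f(m) = 0.233594 > 0 → root in [1.403000, 1.442500]

[1.40300, 1.44250]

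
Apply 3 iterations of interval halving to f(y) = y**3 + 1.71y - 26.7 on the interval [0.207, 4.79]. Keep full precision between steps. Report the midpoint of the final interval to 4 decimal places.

f(0.207000) = -26.337160, f(4.790000) = 91.393139 (opposite signs)
step 1: m = 2.498500, f(m) = -6.830673 < 0 → root in [2.498500, 4.790000]
step 2: m = 3.644250, f(m) = 27.929341 > 0 → root in [2.498500, 3.644250]
step 3: m = 3.071375, f(m) = 7.525389 > 0 → root in [2.498500, 3.071375]
Midpoint of [2.498500, 3.071375] = 2.784937

2.7849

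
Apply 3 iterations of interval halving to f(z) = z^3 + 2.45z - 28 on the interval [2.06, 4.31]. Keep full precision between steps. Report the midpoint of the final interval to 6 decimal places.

f(2.060000) = -14.211184, f(4.310000) = 62.622491 (opposite signs)
step 1: m = 3.185000, f(m) = 12.112607 > 0 → root in [2.060000, 3.185000]
step 2: m = 2.622500, f(m) = -3.538615 < 0 → root in [2.622500, 3.185000]
step 3: m = 2.903750, f(m) = 3.597922 > 0 → root in [2.622500, 2.903750]
Midpoint of [2.622500, 2.903750] = 2.763125

2.763125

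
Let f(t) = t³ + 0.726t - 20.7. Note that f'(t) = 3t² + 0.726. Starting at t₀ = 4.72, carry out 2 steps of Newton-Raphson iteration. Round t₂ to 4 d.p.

2.8115

t_0 = 4.720000: f = 87.880768, f' = 67.561200 → t_1 = 4.720000 - (87.880768)/(67.561200) = 3.419242
t_1 = 3.419242: f = 21.757468, f' = 35.799649 → t_2 = 3.419242 - (21.757468)/(35.799649) = 2.811486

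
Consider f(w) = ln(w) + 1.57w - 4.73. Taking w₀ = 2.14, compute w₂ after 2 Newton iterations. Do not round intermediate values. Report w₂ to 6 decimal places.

2.443637

f'(w) = 1/w + 1.57
w_0 = 2.140000: f = -0.609394, f' = 2.037290 → w_1 = 2.140000 - (-0.609394)/(2.037290) = 2.439120
w_1 = 2.439120: f = -0.008944, f' = 1.979984 → w_2 = 2.439120 - (-0.008944)/(1.979984) = 2.443637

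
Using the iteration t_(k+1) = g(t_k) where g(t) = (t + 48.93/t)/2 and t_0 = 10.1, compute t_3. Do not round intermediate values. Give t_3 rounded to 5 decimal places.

6.99501

t_1 = g(10.100000) = 7.472277
t_2 = g(7.472277) = 7.010241
t_3 = g(7.010241) = 6.995015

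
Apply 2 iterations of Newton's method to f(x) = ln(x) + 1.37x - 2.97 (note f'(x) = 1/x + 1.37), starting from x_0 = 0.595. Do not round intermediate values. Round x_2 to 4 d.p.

x_0 = 0.595000: f = -2.674044, f' = 3.050672 → x_1 = 0.595000 - (-2.674044)/(3.050672) = 1.471542
x_1 = 1.471542: f = -0.567676, f' = 2.049559 → x_2 = 1.471542 - (-0.567676)/(2.049559) = 1.748517

1.7485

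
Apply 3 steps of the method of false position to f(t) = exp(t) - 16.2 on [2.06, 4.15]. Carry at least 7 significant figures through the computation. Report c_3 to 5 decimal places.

False-position update: c = (a·f(b) − b·f(a))/(f(b) − f(a)); replace the endpoint whose sign matches f(c).
f(2.060000) = -8.354030, f(4.150000) = 47.234000
step 1: c = 2.374095, f(c) = -5.458712 < 0 → new bracket [2.374095, 4.150000]
step 2: c = 2.558070, f(c) = -3.289122 < 0 → new bracket [2.558070, 4.150000]
step 3: c = 2.661707, f(c) = -1.879287 < 0 → new bracket [2.661707, 4.150000]

2.66171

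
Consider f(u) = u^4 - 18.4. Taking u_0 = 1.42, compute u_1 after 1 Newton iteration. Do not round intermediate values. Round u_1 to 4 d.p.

f'(u) = 4u^3
u_0 = 1.420000: f = -14.334131, f' = 11.453152 → u_1 = 1.420000 - (-14.334131)/(11.453152) = 2.671545

2.6715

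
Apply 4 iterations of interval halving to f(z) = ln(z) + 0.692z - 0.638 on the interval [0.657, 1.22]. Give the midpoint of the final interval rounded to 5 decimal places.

0.95609

f(0.657000) = -0.603427, f(1.220000) = 0.405091 (opposite signs)
step 1: m = 0.938500, f(m) = -0.052030 < 0 → root in [0.938500, 1.220000]
step 2: m = 1.079250, f(m) = 0.185107 > 0 → root in [0.938500, 1.079250]
step 3: m = 1.008875, f(m) = 0.068977 > 0 → root in [0.938500, 1.008875]
step 4: m = 0.973688, f(m) = 0.009127 > 0 → root in [0.938500, 0.973688]
Midpoint of [0.938500, 0.973688] = 0.956094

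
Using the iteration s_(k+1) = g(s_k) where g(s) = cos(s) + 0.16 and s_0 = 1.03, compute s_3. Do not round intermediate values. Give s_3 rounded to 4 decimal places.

0.7491

s_1 = g(1.030000) = 0.674819
s_2 = g(0.674819) = 0.940820
s_3 = g(0.940820) = 0.749126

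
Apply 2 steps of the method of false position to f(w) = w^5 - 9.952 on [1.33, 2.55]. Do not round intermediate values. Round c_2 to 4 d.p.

False-position update: c = (a·f(b) − b·f(a))/(f(b) − f(a)); replace the endpoint whose sign matches f(c).
f(1.330000) = -5.790420, f(2.550000) = 97.868391
step 1: c = 1.398150, f(c) = -4.609207 < 0 → new bracket [1.398150, 2.550000]
step 2: c = 1.449957, f(c) = -3.543211 < 0 → new bracket [1.449957, 2.550000]

1.4500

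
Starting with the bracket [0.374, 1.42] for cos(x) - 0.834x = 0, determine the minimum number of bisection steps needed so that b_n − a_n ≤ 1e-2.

Initial width b − a = 1.42 − 0.374 = 1.046000.
After n steps the width is (b−a)/2^n; need (b−a)/2^n ≤ 1e-2.
So n ≥ log₂(1.046000/1e-2) = log₂(104.6000) ≈ 6.7087.
Hence n = 7.

7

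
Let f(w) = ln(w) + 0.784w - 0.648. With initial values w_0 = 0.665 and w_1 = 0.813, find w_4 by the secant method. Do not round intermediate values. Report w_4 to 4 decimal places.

0.9254

Secant update: w_(k+1) = w_k − f(w_k)·(w_k − w_(k-1))/(f(w_k) − f(w_(k-1))).
f(w_0) = -0.534608, f(w_1) = -0.217632
w_2 = 0.813000 - (-0.217632)·(0.813000 - 0.665000)/(-0.217632 - (-0.534608)) = 0.914615; f(w_2) = -0.020194
w_3 = 0.914615 - (-0.020194)·(0.914615 - 0.813000)/(-0.020194 - (-0.217632)) = 0.925008; f(w_3) = -0.000746
w_4 = 0.925008 - (-0.000746)·(0.925008 - 0.914615)/(-0.000746 - (-0.020194)) = 0.925407; f(w_4) = -0.000003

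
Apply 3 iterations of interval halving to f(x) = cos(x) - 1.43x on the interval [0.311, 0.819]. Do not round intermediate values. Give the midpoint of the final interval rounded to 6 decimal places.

0.596750

f(0.311000) = 0.507298, f(0.819000) = -0.488218 (opposite signs)
step 1: m = 0.565000, f(m) = 0.036639 > 0 → root in [0.565000, 0.819000]
step 2: m = 0.692000, f(m) = -0.219589 < 0 → root in [0.565000, 0.692000]
step 3: m = 0.628500, f(m) = -0.089845 < 0 → root in [0.565000, 0.628500]
Midpoint of [0.565000, 0.628500] = 0.596750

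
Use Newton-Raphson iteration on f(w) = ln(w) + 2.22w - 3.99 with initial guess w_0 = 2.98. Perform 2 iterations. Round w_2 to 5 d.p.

f'(w) = 1/w + 2.22
w_0 = 2.980000: f = 3.717523, f' = 2.555570 → w_1 = 2.980000 - (3.717523)/(2.555570) = 1.525325
w_1 = 1.525325: f = -0.181570, f' = 2.875598 → w_2 = 1.525325 - (-0.181570)/(2.875598) = 1.588467

1.58847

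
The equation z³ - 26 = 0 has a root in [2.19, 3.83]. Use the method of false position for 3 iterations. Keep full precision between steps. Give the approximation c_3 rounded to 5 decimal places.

2.94908

f(2.190000) = -15.496541, f(3.830000) = 30.181887
step 1: c = 2.746375, f(c) = -5.285263 < 0 → new bracket [2.746375, 3.830000]
step 2: c = 2.907855, f(c) = -1.412279 < 0 → new bracket [2.907855, 3.830000]
step 3: c = 2.949076, f(c) = -0.351753 < 0 → new bracket [2.949076, 3.830000]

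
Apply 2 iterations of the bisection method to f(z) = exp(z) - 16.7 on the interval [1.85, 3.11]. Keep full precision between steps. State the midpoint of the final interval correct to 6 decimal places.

2.952500

f(1.850000) = -10.340180, f(3.110000) = 5.721044 (opposite signs)
step 1: m = 2.480000, f(m) = -4.758736 < 0 → root in [2.480000, 3.110000]
step 2: m = 2.795000, f(m) = -0.337371 < 0 → root in [2.795000, 3.110000]
Midpoint of [2.795000, 3.110000] = 2.952500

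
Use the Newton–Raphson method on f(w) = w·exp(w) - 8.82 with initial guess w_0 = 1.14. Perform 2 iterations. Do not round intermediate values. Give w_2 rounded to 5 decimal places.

Newton update: w ← w − f(w)/f'(w).
f'(w) = (w + 1)·exp(w)
w_0 = 1.140000: f = -5.255484, f' = 6.691284 → w_1 = 1.140000 - (-5.255484)/(6.691284) = 1.925422
w_1 = 1.925422: f = 4.384632, f' = 20.062676 → w_2 = 1.925422 - (4.384632)/(20.062676) = 1.706876

1.70688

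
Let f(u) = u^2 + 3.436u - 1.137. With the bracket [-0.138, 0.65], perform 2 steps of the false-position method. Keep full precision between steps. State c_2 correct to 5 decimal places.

False-position update: c = (a·f(b) − b·f(a))/(f(b) − f(a)); replace the endpoint whose sign matches f(c).
f(-0.138000) = -1.592124, f(0.650000) = 1.518900
step 1: c = 0.265274, f(c) = -0.155150 < 0 → new bracket [0.265274, 0.650000]
step 2: c = 0.300930, f(c) = -0.012447 < 0 → new bracket [0.300930, 0.650000]

0.30093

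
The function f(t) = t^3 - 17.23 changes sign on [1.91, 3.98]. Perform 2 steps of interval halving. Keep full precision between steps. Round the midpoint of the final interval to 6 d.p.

2.686250

f(1.910000) = -10.262129, f(3.980000) = 45.814792 (opposite signs)
step 1: m = 2.945000, f(m) = 8.312059 > 0 → root in [1.910000, 2.945000]
step 2: m = 2.427500, f(m) = -2.925334 < 0 → root in [2.427500, 2.945000]
Midpoint of [2.427500, 2.945000] = 2.686250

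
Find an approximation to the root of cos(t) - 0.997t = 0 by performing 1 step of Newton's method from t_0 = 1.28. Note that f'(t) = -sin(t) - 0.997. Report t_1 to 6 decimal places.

t_0 = 1.280000: f = -0.989445, f' = -1.955016 → t_1 = 1.280000 - (-0.989445)/(-1.955016) = 0.773894

0.773894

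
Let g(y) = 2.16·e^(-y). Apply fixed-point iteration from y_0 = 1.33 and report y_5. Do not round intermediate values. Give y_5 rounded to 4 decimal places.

y_1 = g(1.330000) = 0.571271
y_2 = g(0.571271) = 1.219984
y_3 = g(1.219984) = 0.637708
y_4 = g(0.637708) = 1.141565
y_5 = g(1.141565) = 0.689728

0.6897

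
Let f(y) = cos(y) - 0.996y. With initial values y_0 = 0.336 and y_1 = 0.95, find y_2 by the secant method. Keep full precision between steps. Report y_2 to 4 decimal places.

f(y_0) = 0.609425, f(y_1) = -0.364517
y_2 = 0.950000 - (-0.364517)·(0.950000 - 0.336000)/(-0.364517 - (0.609425)) = 0.720198; f(y_2) = 0.034357

0.7202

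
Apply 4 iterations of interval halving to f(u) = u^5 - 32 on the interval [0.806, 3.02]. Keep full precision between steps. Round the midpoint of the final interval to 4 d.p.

1.9822

f(0.806000) = -31.659846, f(3.020000) = 219.208722 (opposite signs)
step 1: m = 1.913000, f(m) = -6.380252 < 0 → root in [1.913000, 3.020000]
step 2: m = 2.466500, f(m) = 59.286299 > 0 → root in [1.913000, 2.466500]
step 3: m = 2.189750, f(m) = 18.346893 > 0 → root in [1.913000, 2.189750]
step 4: m = 2.051375, f(m) = 4.326645 > 0 → root in [1.913000, 2.051375]
Midpoint of [1.913000, 2.051375] = 1.982188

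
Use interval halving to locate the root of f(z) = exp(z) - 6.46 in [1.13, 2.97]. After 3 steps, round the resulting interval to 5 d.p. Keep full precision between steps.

[1.82000, 2.05000]

f(1.130000) = -3.364343, f(2.970000) = 13.031920 (opposite signs)
step 1: m = 2.050000, f(m) = 1.307901 > 0 → root in [1.130000, 2.050000]
step 2: m = 1.590000, f(m) = -1.556251 < 0 → root in [1.590000, 2.050000]
step 3: m = 1.820000, f(m) = -0.288142 < 0 → root in [1.820000, 2.050000]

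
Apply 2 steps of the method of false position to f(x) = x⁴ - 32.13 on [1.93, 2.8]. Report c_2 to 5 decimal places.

2.35314

f(1.930000) = -18.255120, f(2.800000) = 29.335600
step 1: c = 2.263720, f(c) = -5.870255 < 0 → new bracket [2.263720, 2.800000]
step 2: c = 2.353139, f(c) = -1.468694 < 0 → new bracket [2.353139, 2.800000]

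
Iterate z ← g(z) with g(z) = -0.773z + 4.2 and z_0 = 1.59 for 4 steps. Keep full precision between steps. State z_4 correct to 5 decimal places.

z_1 = g(1.590000) = 2.970930
z_2 = g(2.970930) = 1.903471
z_3 = g(1.903471) = 2.728617
z_4 = g(2.728617) = 2.090779

2.09078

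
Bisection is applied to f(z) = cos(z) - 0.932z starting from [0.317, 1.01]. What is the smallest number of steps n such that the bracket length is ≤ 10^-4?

13

Initial width b − a = 1.01 − 0.317 = 0.693000.
After n steps the width is (b−a)/2^n; need (b−a)/2^n ≤ 10^-4.
So n ≥ log₂(0.693000/10^-4) = log₂(6930.0000) ≈ 12.7586.
Hence n = 13.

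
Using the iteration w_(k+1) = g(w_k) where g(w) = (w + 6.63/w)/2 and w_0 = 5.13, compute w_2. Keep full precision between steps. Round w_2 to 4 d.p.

w_1 = g(5.130000) = 3.211199
w_2 = g(3.211199) = 2.637924

2.6379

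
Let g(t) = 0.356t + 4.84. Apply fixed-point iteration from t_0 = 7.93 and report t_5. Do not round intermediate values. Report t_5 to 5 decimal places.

7.51790

t_1 = g(7.930000) = 7.663080
t_2 = g(7.663080) = 7.568056
t_3 = g(7.568056) = 7.534228
t_4 = g(7.534228) = 7.522185
t_5 = g(7.522185) = 7.517898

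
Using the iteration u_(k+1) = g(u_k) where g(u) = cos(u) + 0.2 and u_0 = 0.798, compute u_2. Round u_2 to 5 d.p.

u_1 = g(0.798000) = 0.898140
u_2 = g(0.898140) = 0.823066

0.82307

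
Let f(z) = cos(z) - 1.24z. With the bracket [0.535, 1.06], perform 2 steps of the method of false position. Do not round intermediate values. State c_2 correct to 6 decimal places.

f(0.535000) = 0.196869, f(1.060000) = -0.825528
step 1: c = 0.636092, f(c) = 0.015670 > 0 → new bracket [0.636092, 1.060000]
step 2: c = 0.643988, f(c) = 0.001162 > 0 → new bracket [0.643988, 1.060000]

0.643988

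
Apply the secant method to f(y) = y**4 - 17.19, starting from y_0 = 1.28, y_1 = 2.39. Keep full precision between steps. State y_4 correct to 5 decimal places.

2.04578

f(y_0) = -14.505645, f(y_1) = 15.438086
y_2 = 2.390000 - (15.438086)·(2.390000 - 1.280000)/(15.438086 - (-14.505645)) = 1.817717; f(y_2) = -6.272945
y_3 = 1.817717 - (-6.272945)·(1.817717 - 2.390000)/(-6.272945 - (15.438086)) = 1.983066; f(y_3) = -1.725031
y_4 = 1.983066 - (-1.725031)·(1.983066 - 1.817717)/(-1.725031 - (-6.272945)) = 2.045784; f(y_4) = 0.326154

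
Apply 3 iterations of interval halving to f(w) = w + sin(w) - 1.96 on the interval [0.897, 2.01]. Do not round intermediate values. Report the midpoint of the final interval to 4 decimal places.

1.1057

f(0.897000) = -0.281541, f(2.010000) = 0.955091 (opposite signs)
step 1: m = 1.453500, f(m) = 0.486629 > 0 → root in [0.897000, 1.453500]
step 2: m = 1.175250, f(m) = 0.138036 > 0 → root in [0.897000, 1.175250]
step 3: m = 1.036125, f(m) = -0.063439 < 0 → root in [1.036125, 1.175250]
Midpoint of [1.036125, 1.175250] = 1.105688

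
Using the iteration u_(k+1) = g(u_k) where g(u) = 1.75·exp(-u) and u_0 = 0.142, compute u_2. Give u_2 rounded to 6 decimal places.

u_1 = g(0.142000) = 1.518337
u_2 = g(1.518337) = 0.383383

0.383383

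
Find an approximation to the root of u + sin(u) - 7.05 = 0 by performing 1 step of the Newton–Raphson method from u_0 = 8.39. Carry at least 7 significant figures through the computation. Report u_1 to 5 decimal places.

Newton update: u ← u − f(u)/f'(u).
f'(u) = 1 + cos(u)
u_0 = 8.390000: f = 2.199749, f' = 0.489283 → u_1 = 8.390000 - (2.199749)/(0.489283) = 3.894139

3.89414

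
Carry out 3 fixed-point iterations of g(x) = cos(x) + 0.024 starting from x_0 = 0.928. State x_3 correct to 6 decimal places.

x_1 = g(0.928000) = 0.623436
x_2 = g(0.623436) = 0.835877
x_3 = g(0.835877) = 0.694527

0.694527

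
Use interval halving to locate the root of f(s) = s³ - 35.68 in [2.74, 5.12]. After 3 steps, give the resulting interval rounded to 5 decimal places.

f(2.740000) = -15.109176, f(5.120000) = 98.537728 (opposite signs)
step 1: m = 3.930000, f(m) = 25.018457 > 0 → root in [2.740000, 3.930000]
step 2: m = 3.335000, f(m) = 1.412620 > 0 → root in [2.740000, 3.335000]
step 3: m = 3.037500, f(m) = -7.654791 < 0 → root in [3.037500, 3.335000]

[3.03750, 3.33500]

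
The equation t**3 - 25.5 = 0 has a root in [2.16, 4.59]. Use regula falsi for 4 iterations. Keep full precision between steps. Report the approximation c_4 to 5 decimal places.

2.91920

f(2.160000) = -15.422304, f(4.590000) = 71.202579
step 1: c = 2.592626, f(c) = -8.073116 < 0 → new bracket [2.592626, 4.590000]
step 2: c = 2.796031, f(c) = -3.641225 < 0 → new bracket [2.796031, 4.590000]
step 3: c = 2.883309, f(c) = -1.529692 < 0 → new bracket [2.883309, 4.590000]
step 4: c = 2.919204, f(c) = -0.623269 < 0 → new bracket [2.919204, 4.590000]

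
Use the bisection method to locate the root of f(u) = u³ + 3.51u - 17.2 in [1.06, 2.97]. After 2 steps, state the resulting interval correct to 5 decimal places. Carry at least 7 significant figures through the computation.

f(1.060000) = -12.288384, f(2.970000) = 19.422773 (opposite signs)
step 1: m = 2.015000, f(m) = -1.945997 < 0 → root in [2.015000, 2.970000]
step 2: m = 2.492500, f(m) = 7.033471 > 0 → root in [2.015000, 2.492500]

[2.01500, 2.49250]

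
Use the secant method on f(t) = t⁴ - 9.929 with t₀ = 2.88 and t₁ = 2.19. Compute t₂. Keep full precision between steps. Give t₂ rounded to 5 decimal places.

1.99302

f(t_0) = 58.868071, f(t_1) = 13.073575
t_2 = 2.190000 - (13.073575)·(2.190000 - 2.880000)/(13.073575 - (58.868071)) = 1.993016; f(t_2) = 5.848691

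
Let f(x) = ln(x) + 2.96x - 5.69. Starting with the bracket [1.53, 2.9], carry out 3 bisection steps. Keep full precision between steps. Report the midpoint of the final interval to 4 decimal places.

1.7869

f(1.530000) = -0.735932, f(2.900000) = 3.958711 (opposite signs)
step 1: m = 2.215000, f(m) = 1.661652 > 0 → root in [1.530000, 2.215000]
step 2: m = 1.872500, f(m) = 0.479874 > 0 → root in [1.530000, 1.872500]
step 3: m = 1.701250, f(m) = -0.122937 < 0 → root in [1.701250, 1.872500]
Midpoint of [1.701250, 1.872500] = 1.786875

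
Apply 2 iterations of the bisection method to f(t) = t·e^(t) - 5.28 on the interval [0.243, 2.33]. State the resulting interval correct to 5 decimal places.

f(0.243000) = -4.970158, f(2.330000) = 18.667604 (opposite signs)
step 1: m = 1.286500, f(m) = -0.622749 < 0 → root in [1.286500, 2.330000]
step 2: m = 1.808250, f(m) = 5.749897 > 0 → root in [1.286500, 1.808250]

[1.28650, 1.80825]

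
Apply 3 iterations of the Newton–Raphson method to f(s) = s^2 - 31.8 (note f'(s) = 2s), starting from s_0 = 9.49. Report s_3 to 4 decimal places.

5.6393

Newton update: s ← s − f(s)/f'(s).
s_0 = 9.490000: f = 58.260100, f' = 18.980000 → s_1 = 9.490000 - (58.260100)/(18.980000) = 6.420448
s_1 = 6.420448: f = 9.422150, f' = 12.840896 → s_2 = 6.420448 - (9.422150)/(12.840896) = 5.686687
s_2 = 5.686687: f = 0.538405, f' = 11.373373 → s_3 = 5.686687 - (0.538405)/(11.373373) = 5.639348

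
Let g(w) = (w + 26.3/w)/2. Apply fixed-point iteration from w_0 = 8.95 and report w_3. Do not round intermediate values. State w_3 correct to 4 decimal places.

w_1 = g(8.950000) = 5.944274
w_2 = g(5.944274) = 5.184350
w_3 = g(5.184350) = 5.128655

5.1287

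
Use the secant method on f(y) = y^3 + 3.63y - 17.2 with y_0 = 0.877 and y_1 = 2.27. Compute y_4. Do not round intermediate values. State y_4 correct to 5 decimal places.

2.11877

f(y_0) = -13.341964, f(y_1) = 2.737183
y_2 = 2.270000 - (2.737183)·(2.270000 - 0.877000)/(2.737183 - (-13.341964)) = 2.032867; f(y_2) = -1.419771
y_3 = 2.032867 - (-1.419771)·(2.032867 - 2.270000)/(-1.419771 - (2.737183)) = 2.113858; f(y_3) = -0.081146
y_4 = 2.113858 - (-0.081146)·(2.113858 - 2.032867)/(-0.081146 - (-1.419771)) = 2.118767; f(y_4) = 0.002642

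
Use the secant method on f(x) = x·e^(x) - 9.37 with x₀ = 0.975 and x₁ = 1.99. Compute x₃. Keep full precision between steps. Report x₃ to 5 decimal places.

1.67541

f(x_0) = -6.785112, f(x_1) = 5.187912
x_2 = 1.990000 - (5.187912)·(1.990000 - 0.975000)/(5.187912 - (-6.785112)) = 1.550200; f(x_2) = -2.064813
x_3 = 1.550200 - (-2.064813)·(1.550200 - 1.990000)/(-2.064813 - (5.187912)) = 1.675409; f(x_3) = -0.421674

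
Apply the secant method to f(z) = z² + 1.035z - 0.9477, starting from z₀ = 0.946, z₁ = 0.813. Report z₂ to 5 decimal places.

0.61446

Secant update: z_(k+1) = z_k − f(z_k)·(z_k − z_(k-1))/(f(z_k) − f(z_(k-1))).
f(z_0) = 0.926326, f(z_1) = 0.554724
z_2 = 0.813000 - (0.554724)·(0.813000 - 0.946000)/(0.554724 - (0.926326)) = 0.614459; f(z_2) = 0.065825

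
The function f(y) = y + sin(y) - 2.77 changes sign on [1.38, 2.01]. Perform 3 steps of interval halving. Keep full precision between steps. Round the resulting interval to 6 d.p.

f(1.380000) = -0.408146, f(2.010000) = 0.145091 (opposite signs)
step 1: m = 1.695000, f(m) = -0.082703 < 0 → root in [1.695000, 2.010000]
step 2: m = 1.852500, f(m) = 0.043083 > 0 → root in [1.695000, 1.852500]
step 3: m = 1.773750, f(m) = -0.016775 < 0 → root in [1.773750, 1.852500]

[1.773750, 1.852500]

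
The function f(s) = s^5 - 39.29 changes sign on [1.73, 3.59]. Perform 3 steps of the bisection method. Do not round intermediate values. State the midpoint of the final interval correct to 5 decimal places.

f(1.730000) = -23.793611, f(3.590000) = 557.020207 (opposite signs)
step 1: m = 2.660000, f(m) = 93.880547 > 0 → root in [1.730000, 2.660000]
step 2: m = 2.195000, f(m) = 11.663336 > 0 → root in [1.730000, 2.195000]
step 3: m = 1.962500, f(m) = -10.179590 < 0 → root in [1.962500, 2.195000]
Midpoint of [1.962500, 2.195000] = 2.078750

2.07875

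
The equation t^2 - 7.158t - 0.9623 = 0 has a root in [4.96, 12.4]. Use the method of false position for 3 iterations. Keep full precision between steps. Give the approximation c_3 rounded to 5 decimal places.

f(4.960000) = -11.864380, f(12.400000) = 64.038500
step 1: c = 6.122946, f(c) = -7.299877 < 0 → new bracket [6.122946, 12.400000]
step 2: c = 6.765262, f(c) = -3.619278 < 0 → new bracket [6.765262, 12.400000]
step 3: c = 7.066686, f(c) = -1.607589 < 0 → new bracket [7.066686, 12.400000]

7.06669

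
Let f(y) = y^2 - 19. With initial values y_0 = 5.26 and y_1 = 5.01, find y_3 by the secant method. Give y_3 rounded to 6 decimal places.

4.362845

Secant update: y_(k+1) = y_k − f(y_k)·(y_k − y_(k-1))/(f(y_k) − f(y_(k-1))).
f(y_0) = 8.667600, f(y_1) = 6.100100
y_2 = 5.010000 - (6.100100)·(5.010000 - 5.260000)/(6.100100 - (8.667600)) = 4.416027; f(y_2) = 0.501297
y_3 = 4.416027 - (0.501297)·(4.416027 - 5.010000)/(0.501297 - (6.100100)) = 4.362845; f(y_3) = 0.034417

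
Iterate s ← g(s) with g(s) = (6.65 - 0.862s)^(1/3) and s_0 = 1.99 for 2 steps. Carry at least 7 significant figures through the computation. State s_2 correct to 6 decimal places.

s_1 = g(1.990000) = 1.702490
s_2 = g(1.702490) = 1.730527

1.730527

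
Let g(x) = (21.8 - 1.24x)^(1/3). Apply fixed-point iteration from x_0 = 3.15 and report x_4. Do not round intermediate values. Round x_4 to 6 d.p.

x_1 = g(3.150000) = 2.615587
x_2 = g(2.615587) = 2.647484
x_3 = g(2.647484) = 2.645602
x_4 = g(2.645602) = 2.645713

2.645713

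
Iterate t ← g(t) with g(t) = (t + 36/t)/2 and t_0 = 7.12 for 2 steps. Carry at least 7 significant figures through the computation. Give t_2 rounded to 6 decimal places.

t_1 = g(7.120000) = 6.088090
t_2 = g(6.088090) = 6.000637

6.000637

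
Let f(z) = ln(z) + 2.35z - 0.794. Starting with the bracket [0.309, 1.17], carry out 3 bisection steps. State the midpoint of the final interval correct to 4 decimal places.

f(0.309000) = -1.242264, f(1.170000) = 2.112504 (opposite signs)
step 1: m = 0.739500, f(m) = 0.642044 > 0 → root in [0.309000, 0.739500]
step 2: m = 0.524250, f(m) = -0.207799 < 0 → root in [0.524250, 0.739500]
step 3: m = 0.631875, f(m) = 0.231843 > 0 → root in [0.524250, 0.631875]
Midpoint of [0.524250, 0.631875] = 0.578062

0.5781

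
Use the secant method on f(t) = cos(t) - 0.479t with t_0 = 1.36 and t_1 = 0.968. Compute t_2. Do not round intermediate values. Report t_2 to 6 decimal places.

f(t_0) = -0.442201, f(t_1) = 0.103276
t_2 = 0.968000 - (0.103276)·(0.968000 - 1.360000)/(0.103276 - (-0.442201)) = 1.042218; f(t_2) = 0.005084

1.042218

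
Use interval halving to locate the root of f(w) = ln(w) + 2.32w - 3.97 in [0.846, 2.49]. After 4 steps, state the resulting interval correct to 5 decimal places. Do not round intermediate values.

[1.46250, 1.56525]

f(0.846000) = -2.174516, f(2.490000) = 2.719083 (opposite signs)
step 1: m = 1.668000, f(m) = 0.411385 > 0 → root in [0.846000, 1.668000]
step 2: m = 1.257000, f(m) = -0.825032 < 0 → root in [1.257000, 1.668000]
step 3: m = 1.462500, f(m) = -0.196853 < 0 → root in [1.462500, 1.668000]
step 4: m = 1.565250, f(m) = 0.109426 > 0 → root in [1.462500, 1.565250]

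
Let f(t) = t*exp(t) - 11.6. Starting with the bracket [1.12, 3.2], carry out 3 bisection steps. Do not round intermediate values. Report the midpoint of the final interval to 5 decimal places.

1.77000

f(1.120000) = -8.167363, f(3.200000) = 66.904097 (opposite signs)
step 1: m = 2.160000, f(m) = 7.129657 > 0 → root in [1.120000, 2.160000]
step 2: m = 1.640000, f(m) = -3.145522 < 0 → root in [1.640000, 2.160000]
step 3: m = 1.900000, f(m) = 1.103199 > 0 → root in [1.640000, 1.900000]
Midpoint of [1.640000, 1.900000] = 1.770000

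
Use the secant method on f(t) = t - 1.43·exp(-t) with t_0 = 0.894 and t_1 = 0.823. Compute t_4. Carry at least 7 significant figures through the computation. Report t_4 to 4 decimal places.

f(t_0) = 0.309107, f(t_1) = 0.195069
t_2 = 0.823000 - (0.195069)·(0.823000 - 0.894000)/(0.195069 - (0.309107)) = 0.701549; f(t_2) = -0.007469
t_3 = 0.701549 - (-0.007469)·(0.701549 - 0.823000)/(-0.007469 - (0.195069)) = 0.706028; f(t_3) = 0.000178
t_4 = 0.706028 - (0.000178)·(0.706028 - 0.701549)/(0.000178 - (-0.007469)) = 0.705923; f(t_4) = 0.000000

0.7059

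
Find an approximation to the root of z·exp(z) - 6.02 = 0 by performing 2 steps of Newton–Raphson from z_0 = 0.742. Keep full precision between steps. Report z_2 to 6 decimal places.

f'(z) = (z + 1)·exp(z)
z_0 = 0.742000: f = -4.461702, f' = 3.658429 → z_1 = 0.742000 - (-4.461702)/(3.658429) = 1.961568
z_1 = 1.961568: f = 7.927661, f' = 21.058127 → z_2 = 1.961568 - (7.927661)/(21.058127) = 1.585102

1.585102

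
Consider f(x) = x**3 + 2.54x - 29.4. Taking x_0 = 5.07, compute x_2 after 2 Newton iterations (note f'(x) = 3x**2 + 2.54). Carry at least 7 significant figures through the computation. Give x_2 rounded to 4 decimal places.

x_0 = 5.070000: f = 113.801643, f' = 79.654700 → x_1 = 5.070000 - (113.801643)/(79.654700) = 3.641313
x_1 = 3.641313: f = 28.129683, f' = 42.317479 → x_2 = 3.641313 - (28.129683)/(42.317479) = 2.976583

2.9766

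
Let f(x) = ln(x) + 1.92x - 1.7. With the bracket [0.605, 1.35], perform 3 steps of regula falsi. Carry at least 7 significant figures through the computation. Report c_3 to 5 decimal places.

0.92580

f(0.605000) = -1.040927, f(1.350000) = 1.192105
step 1: c = 0.952281, f(c) = 0.079486 > 0 → new bracket [0.605000, 0.952281]
step 2: c = 0.927644, f(c) = 0.005970 > 0 → new bracket [0.605000, 0.927644]
step 3: c = 0.925804, f(c) = 0.000452 > 0 → new bracket [0.605000, 0.925804]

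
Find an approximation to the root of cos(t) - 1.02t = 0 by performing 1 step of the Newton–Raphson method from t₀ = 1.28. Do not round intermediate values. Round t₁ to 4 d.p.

f'(t) = -sin(t) - 1.02
t_0 = 1.280000: f = -1.018885, f' = -1.978016 → t_1 = 1.280000 - (-1.018885)/(-1.978016) = 0.764896

0.7649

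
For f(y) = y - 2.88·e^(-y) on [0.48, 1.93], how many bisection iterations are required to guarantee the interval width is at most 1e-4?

Initial width b − a = 1.93 − 0.48 = 1.450000.
After n steps the width is (b−a)/2^n; need (b−a)/2^n ≤ 1e-4.
So n ≥ log₂(1.450000/1e-4) = log₂(14500.0000) ≈ 13.8238.
Hence n = 14.

14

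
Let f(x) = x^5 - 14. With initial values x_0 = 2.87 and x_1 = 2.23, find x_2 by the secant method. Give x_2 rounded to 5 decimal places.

2.04132

f(x_0) = 180.719517, f(x_1) = 41.147308
x_2 = 2.230000 - (41.147308)·(2.230000 - 2.870000)/(41.147308 - (180.719517)) = 2.041321; f(x_2) = 21.445168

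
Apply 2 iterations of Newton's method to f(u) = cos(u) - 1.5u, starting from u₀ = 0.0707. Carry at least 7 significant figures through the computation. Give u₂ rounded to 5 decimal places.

0.56466

f'(u) = -sin(u) - 1.5
u_0 = 0.070700: f = 0.891452, f' = -1.570641 → u_1 = 0.070700 - (0.891452)/(-1.570641) = 0.638272
u_1 = 0.638272: f = -0.154281, f' = -2.095808 → u_2 = 0.638272 - (-0.154281)/(-2.095808) = 0.564658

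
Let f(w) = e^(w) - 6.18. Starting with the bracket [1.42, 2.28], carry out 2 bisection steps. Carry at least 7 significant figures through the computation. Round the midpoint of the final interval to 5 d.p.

1.74250

f(1.420000) = -2.042880, f(2.280000) = 3.596680 (opposite signs)
step 1: m = 1.850000, f(m) = 0.179820 > 0 → root in [1.420000, 1.850000]
step 2: m = 1.635000, f(m) = -1.050542 < 0 → root in [1.635000, 1.850000]
Midpoint of [1.635000, 1.850000] = 1.742500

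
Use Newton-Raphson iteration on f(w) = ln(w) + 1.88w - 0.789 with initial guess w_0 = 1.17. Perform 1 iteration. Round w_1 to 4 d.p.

0.5968

f'(w) = 1/w + 1.88
w_0 = 1.170000: f = 1.567604, f' = 2.734701 → w_1 = 1.170000 - (1.567604)/(2.734701) = 0.596773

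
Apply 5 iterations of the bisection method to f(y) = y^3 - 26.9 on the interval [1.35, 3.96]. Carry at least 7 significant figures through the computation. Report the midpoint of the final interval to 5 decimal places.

3.02203

f(1.350000) = -24.439625, f(3.960000) = 35.199136 (opposite signs)
step 1: m = 2.655000, f(m) = -8.184839 < 0 → root in [2.655000, 3.960000]
step 2: m = 3.307500, f(m) = 9.282582 > 0 → root in [2.655000, 3.307500]
step 3: m = 2.981250, f(m) = -0.403093 < 0 → root in [2.981250, 3.307500]
step 4: m = 3.144375, f(m) = 4.188732 > 0 → root in [2.981250, 3.144375]
step 5: m = 3.062813, f(m) = 1.831694 > 0 → root in [2.981250, 3.062813]
Midpoint of [2.981250, 3.062813] = 3.022031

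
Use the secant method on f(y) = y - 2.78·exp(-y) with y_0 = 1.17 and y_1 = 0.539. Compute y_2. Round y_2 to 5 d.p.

f(y_0) = 0.307180, f(y_1) = -1.082661
y_2 = 0.539000 - (-1.082661)·(0.539000 - 1.170000)/(-1.082661 - (0.307180)) = 1.030538; f(y_2) = 0.038592

1.03054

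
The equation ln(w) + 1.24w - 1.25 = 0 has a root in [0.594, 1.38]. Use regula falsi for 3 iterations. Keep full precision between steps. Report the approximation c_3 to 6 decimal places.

f(0.594000) = -1.034316, f(1.380000) = 0.783283
step 1: c = 1.041278, f(c) = 0.081634 > 0 → new bracket [0.594000, 1.041278]
step 2: c = 1.008559, f(c) = 0.009135 > 0 → new bracket [0.594000, 1.008559]
step 3: c = 1.004929, f(c) = 0.001030 > 0 → new bracket [0.594000, 1.004929]

1.004929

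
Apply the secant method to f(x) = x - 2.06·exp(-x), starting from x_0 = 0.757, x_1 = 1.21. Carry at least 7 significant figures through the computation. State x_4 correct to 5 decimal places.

f(x_0) = -0.209287, f(x_1) = 0.595714
x_2 = 1.210000 - (0.595714)·(1.210000 - 0.757000)/(0.595714 - (-0.209287)) = 0.874773; f(x_2) = 0.015842
x_3 = 0.874773 - (0.015842)·(0.874773 - 1.210000)/(0.015842 - (0.595714)) = 0.865615; f(x_3) = -0.001219
x_4 = 0.865615 - (-0.001219)·(0.865615 - 0.874773)/(-0.001219 - (0.015842)) = 0.866269; f(x_4) = 0.000002

0.86627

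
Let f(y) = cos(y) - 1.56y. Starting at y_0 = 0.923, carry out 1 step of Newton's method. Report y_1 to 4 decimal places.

0.5682

f'(y) = -sin(y) - 1.56
y_0 = 0.923000: f = -0.836449, f' = -2.357415 → y_1 = 0.923000 - (-0.836449)/(-2.357415) = 0.568184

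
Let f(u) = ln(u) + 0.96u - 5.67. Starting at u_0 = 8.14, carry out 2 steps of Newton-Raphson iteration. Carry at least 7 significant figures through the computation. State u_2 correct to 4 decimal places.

4.3695

Newton update: u ← u − f(u)/f'(u).
f'(u) = 1/u + 0.96
u_0 = 8.140000: f = 4.241190, f' = 1.082850 → u_1 = 8.140000 - (4.241190)/(1.082850) = 4.223308
u_1 = 4.223308: f = -0.175005, f' = 1.196781 → u_2 = 4.223308 - (-0.175005)/(1.196781) = 4.369538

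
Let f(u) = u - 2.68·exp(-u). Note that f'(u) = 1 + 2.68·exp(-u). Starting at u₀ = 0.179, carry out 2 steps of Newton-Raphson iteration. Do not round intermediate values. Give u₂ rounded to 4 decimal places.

Newton update: u ← u − f(u)/f'(u).
u_0 = 0.179000: f = -2.061764, f' = 3.240764 → u_1 = 0.179000 - (-2.061764)/(3.240764) = 0.815197
u_1 = 0.815197: f = -0.370843, f' = 2.186040 → u_2 = 0.815197 - (-0.370843)/(2.186040) = 0.984838

0.9848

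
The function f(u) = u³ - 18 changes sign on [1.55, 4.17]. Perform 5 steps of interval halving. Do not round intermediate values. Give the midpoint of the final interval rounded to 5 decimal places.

f(1.550000) = -14.276125, f(4.170000) = 54.511713 (opposite signs)
step 1: m = 2.860000, f(m) = 5.393656 > 0 → root in [1.550000, 2.860000]
step 2: m = 2.205000, f(m) = -7.279235 < 0 → root in [2.205000, 2.860000]
step 3: m = 2.532500, f(m) = -1.757669 < 0 → root in [2.532500, 2.860000]
step 4: m = 2.696250, f(m) = 1.601101 > 0 → root in [2.532500, 2.696250]
step 5: m = 2.614375, f(m) = -0.130860 < 0 → root in [2.614375, 2.696250]
Midpoint of [2.614375, 2.696250] = 2.655312

2.65531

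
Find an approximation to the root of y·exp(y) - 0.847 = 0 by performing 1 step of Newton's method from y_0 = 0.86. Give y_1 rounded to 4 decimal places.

0.5903

f'(y) = (y + 1)·exp(y)
y_0 = 0.860000: f = 1.185318, f' = 4.395479 → y_1 = 0.860000 - (1.185318)/(4.395479) = 0.590332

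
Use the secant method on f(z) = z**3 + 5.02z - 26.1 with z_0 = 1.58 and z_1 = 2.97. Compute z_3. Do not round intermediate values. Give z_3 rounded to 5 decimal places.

f(z_0) = -14.224088, f(z_1) = 15.007473
z_2 = 2.970000 - (15.007473)·(2.970000 - 1.580000)/(15.007473 - (-14.224088)) = 2.256374; f(z_2) = -3.285288
z_3 = 2.256374 - (-3.285288)·(2.256374 - 2.970000)/(-3.285288 - (15.007473)) = 2.384538; f(z_3) = -0.571084

2.38454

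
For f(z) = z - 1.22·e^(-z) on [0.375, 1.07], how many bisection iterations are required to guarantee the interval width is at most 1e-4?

13

Initial width b − a = 1.07 − 0.375 = 0.695000.
After n steps the width is (b−a)/2^n; need (b−a)/2^n ≤ 1e-4.
So n ≥ log₂(0.695000/1e-4) = log₂(6950.0000) ≈ 12.7628.
Hence n = 13.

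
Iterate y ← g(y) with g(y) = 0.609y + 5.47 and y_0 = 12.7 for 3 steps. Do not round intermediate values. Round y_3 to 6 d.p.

y_1 = g(12.700000) = 13.204300
y_2 = g(13.204300) = 13.511419
y_3 = g(13.511419) = 13.698454

13.698454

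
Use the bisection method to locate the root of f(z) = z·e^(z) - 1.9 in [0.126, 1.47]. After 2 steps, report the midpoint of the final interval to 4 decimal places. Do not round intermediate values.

0.9660

f(0.126000) = -1.757080, f(1.470000) = 4.493376 (opposite signs)
step 1: m = 0.798000, f(m) = -0.127567 < 0 → root in [0.798000, 1.470000]
step 2: m = 1.134000, f(m) = 1.624544 > 0 → root in [0.798000, 1.134000]
Midpoint of [0.798000, 1.134000] = 0.966000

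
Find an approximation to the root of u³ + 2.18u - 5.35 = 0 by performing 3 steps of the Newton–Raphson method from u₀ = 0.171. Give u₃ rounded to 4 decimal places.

Newton update: u ← u − f(u)/f'(u).
f'(u) = 3u² + 2.18
u_0 = 0.171000: f = -4.972220, f' = 2.267723 → u_1 = 0.171000 - (-4.972220)/(2.267723) = 2.363605
u_1 = 2.363605: f = 13.007234, f' = 18.939880 → u_2 = 2.363605 - (13.007234)/(18.939880) = 1.676840
u_2 = 1.676840: f = 3.020439, f' = 10.615379 → u_3 = 1.676840 - (3.020439)/(10.615379) = 1.392306

1.3923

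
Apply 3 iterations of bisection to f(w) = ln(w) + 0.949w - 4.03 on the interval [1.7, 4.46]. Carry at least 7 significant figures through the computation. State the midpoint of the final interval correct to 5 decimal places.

f(1.700000) = -1.886072, f(4.460000) = 1.697689 (opposite signs)
step 1: m = 3.080000, f(m) = 0.017850 > 0 → root in [1.700000, 3.080000]
step 2: m = 2.390000, f(m) = -0.890597 < 0 → root in [2.390000, 3.080000]
step 3: m = 2.735000, f(m) = -0.428354 < 0 → root in [2.735000, 3.080000]
Midpoint of [2.735000, 3.080000] = 2.907500

2.90750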